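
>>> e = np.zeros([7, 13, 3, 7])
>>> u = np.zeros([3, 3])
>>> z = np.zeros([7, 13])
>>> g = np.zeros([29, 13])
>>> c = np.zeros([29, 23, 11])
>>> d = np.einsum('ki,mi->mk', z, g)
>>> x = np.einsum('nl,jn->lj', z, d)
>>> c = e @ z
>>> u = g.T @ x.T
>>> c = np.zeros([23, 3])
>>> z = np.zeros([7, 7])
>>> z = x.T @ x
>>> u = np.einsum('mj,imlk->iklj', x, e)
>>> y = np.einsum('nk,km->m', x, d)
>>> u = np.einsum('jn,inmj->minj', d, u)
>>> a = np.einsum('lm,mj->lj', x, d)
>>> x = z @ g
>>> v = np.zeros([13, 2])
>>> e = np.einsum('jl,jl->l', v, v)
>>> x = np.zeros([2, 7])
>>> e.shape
(2,)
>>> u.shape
(3, 7, 7, 29)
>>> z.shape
(29, 29)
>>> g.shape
(29, 13)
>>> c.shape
(23, 3)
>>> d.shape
(29, 7)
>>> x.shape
(2, 7)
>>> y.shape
(7,)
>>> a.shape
(13, 7)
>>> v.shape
(13, 2)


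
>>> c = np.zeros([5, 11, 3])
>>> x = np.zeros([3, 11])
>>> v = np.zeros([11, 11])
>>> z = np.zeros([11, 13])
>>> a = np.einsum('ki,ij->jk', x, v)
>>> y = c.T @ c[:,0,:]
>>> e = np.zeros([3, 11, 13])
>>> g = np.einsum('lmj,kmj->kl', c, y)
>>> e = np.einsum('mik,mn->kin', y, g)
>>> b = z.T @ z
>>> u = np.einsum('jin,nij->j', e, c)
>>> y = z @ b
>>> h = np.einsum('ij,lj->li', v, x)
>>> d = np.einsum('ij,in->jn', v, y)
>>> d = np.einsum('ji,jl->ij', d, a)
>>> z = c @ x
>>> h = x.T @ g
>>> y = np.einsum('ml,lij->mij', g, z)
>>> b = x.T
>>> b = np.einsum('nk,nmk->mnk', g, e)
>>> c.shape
(5, 11, 3)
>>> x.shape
(3, 11)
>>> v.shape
(11, 11)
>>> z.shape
(5, 11, 11)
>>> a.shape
(11, 3)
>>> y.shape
(3, 11, 11)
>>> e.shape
(3, 11, 5)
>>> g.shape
(3, 5)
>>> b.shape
(11, 3, 5)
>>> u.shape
(3,)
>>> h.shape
(11, 5)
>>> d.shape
(13, 11)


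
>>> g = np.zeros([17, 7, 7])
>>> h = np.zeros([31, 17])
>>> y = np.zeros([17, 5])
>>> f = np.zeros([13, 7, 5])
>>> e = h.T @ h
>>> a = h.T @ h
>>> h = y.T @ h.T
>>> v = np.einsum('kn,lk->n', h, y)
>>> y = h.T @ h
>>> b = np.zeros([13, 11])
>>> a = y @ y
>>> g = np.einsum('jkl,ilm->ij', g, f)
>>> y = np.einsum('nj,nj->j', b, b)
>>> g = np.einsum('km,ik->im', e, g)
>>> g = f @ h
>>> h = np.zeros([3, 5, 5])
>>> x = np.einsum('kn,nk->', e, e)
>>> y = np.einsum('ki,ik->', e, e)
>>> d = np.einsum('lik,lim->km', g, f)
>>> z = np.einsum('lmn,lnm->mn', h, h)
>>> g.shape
(13, 7, 31)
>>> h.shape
(3, 5, 5)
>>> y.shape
()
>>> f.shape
(13, 7, 5)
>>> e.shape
(17, 17)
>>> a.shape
(31, 31)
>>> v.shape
(31,)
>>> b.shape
(13, 11)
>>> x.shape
()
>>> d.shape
(31, 5)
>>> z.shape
(5, 5)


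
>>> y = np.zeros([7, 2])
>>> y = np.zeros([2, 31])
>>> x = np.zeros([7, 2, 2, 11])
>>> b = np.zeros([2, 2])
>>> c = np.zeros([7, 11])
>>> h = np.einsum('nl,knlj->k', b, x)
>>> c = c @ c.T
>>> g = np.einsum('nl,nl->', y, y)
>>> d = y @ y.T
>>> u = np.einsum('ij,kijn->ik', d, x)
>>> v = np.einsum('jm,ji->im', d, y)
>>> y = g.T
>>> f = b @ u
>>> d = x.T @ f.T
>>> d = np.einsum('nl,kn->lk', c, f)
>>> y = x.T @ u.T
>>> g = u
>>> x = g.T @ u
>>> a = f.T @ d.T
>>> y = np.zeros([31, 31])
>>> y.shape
(31, 31)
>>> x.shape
(7, 7)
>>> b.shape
(2, 2)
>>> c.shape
(7, 7)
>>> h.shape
(7,)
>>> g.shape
(2, 7)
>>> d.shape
(7, 2)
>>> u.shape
(2, 7)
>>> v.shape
(31, 2)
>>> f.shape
(2, 7)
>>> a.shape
(7, 7)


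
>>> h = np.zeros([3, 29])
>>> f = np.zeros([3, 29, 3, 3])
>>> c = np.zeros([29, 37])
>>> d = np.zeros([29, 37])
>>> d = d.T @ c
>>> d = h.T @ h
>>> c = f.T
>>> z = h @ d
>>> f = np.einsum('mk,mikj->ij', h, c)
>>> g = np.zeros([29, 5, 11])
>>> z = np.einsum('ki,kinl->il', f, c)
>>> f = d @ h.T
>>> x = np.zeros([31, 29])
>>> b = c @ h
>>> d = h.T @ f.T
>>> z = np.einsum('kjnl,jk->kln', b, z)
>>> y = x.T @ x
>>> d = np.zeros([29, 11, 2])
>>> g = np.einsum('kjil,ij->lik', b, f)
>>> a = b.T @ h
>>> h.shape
(3, 29)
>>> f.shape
(29, 3)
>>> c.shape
(3, 3, 29, 3)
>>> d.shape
(29, 11, 2)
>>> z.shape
(3, 29, 29)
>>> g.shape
(29, 29, 3)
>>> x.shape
(31, 29)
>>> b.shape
(3, 3, 29, 29)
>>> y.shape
(29, 29)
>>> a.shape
(29, 29, 3, 29)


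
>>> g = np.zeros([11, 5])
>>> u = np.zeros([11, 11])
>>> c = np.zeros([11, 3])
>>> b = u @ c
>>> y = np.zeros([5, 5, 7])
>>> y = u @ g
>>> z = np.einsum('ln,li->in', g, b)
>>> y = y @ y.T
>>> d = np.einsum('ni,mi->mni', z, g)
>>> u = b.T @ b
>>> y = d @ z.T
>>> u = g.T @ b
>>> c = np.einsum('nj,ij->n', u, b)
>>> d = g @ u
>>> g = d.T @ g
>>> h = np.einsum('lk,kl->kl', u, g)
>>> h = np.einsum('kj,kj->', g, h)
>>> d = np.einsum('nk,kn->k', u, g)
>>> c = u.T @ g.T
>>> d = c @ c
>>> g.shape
(3, 5)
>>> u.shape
(5, 3)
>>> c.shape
(3, 3)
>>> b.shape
(11, 3)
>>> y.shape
(11, 3, 3)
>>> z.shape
(3, 5)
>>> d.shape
(3, 3)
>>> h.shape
()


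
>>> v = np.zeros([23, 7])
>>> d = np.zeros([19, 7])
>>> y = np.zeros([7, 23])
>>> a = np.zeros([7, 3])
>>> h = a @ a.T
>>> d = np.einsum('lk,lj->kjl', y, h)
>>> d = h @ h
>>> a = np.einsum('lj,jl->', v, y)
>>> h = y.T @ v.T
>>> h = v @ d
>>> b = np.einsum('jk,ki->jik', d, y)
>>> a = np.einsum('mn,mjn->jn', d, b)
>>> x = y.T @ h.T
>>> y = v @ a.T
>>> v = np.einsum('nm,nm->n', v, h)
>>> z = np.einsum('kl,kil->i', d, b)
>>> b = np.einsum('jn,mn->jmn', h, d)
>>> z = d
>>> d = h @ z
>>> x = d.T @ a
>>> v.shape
(23,)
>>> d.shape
(23, 7)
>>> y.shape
(23, 23)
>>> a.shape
(23, 7)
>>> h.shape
(23, 7)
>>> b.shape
(23, 7, 7)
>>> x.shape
(7, 7)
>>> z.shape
(7, 7)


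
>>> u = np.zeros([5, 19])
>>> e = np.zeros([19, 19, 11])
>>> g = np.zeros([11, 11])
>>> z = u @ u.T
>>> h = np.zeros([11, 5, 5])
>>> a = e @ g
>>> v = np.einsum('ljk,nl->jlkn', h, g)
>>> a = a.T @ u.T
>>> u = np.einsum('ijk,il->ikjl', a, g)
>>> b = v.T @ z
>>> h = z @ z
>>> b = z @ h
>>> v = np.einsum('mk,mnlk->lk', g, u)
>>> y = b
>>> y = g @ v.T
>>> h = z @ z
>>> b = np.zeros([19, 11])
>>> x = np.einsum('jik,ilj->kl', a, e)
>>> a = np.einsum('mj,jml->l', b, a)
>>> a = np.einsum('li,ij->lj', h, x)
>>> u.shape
(11, 5, 19, 11)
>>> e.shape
(19, 19, 11)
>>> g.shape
(11, 11)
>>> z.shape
(5, 5)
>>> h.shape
(5, 5)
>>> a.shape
(5, 19)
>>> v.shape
(19, 11)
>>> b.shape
(19, 11)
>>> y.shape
(11, 19)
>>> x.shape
(5, 19)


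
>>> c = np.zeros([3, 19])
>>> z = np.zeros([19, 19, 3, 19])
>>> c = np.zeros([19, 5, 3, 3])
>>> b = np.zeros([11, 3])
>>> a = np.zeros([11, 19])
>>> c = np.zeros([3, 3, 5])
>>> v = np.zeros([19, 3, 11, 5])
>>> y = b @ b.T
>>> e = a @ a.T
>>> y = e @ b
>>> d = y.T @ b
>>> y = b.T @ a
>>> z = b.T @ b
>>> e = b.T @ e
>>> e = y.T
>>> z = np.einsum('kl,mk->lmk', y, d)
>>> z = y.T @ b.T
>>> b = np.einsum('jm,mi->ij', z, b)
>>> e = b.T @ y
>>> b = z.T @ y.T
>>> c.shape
(3, 3, 5)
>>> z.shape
(19, 11)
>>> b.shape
(11, 3)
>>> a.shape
(11, 19)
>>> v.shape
(19, 3, 11, 5)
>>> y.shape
(3, 19)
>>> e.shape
(19, 19)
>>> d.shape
(3, 3)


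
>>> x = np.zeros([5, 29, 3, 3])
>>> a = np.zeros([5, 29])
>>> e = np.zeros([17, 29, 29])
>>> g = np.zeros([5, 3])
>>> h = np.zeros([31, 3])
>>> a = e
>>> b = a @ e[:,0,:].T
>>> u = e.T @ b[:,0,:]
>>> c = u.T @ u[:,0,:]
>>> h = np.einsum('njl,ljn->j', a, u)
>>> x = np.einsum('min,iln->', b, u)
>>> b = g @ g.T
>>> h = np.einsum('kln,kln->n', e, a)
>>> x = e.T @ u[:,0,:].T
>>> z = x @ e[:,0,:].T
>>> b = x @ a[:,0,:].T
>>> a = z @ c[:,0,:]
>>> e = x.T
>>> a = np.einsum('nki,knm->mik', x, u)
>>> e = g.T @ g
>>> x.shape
(29, 29, 29)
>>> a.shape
(17, 29, 29)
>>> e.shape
(3, 3)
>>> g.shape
(5, 3)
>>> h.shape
(29,)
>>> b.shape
(29, 29, 17)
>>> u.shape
(29, 29, 17)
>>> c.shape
(17, 29, 17)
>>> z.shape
(29, 29, 17)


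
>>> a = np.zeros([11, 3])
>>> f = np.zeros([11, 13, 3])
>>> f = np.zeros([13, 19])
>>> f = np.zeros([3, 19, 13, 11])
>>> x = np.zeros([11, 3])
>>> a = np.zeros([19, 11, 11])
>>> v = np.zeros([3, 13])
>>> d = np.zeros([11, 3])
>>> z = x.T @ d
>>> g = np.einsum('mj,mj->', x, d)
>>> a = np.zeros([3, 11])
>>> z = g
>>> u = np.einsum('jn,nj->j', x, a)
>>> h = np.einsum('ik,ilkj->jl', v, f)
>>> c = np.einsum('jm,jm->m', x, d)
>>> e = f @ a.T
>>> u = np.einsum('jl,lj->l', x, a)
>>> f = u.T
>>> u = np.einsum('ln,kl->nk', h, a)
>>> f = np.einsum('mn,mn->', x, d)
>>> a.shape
(3, 11)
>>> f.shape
()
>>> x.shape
(11, 3)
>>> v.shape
(3, 13)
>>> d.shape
(11, 3)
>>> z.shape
()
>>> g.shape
()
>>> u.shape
(19, 3)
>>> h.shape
(11, 19)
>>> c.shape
(3,)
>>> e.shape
(3, 19, 13, 3)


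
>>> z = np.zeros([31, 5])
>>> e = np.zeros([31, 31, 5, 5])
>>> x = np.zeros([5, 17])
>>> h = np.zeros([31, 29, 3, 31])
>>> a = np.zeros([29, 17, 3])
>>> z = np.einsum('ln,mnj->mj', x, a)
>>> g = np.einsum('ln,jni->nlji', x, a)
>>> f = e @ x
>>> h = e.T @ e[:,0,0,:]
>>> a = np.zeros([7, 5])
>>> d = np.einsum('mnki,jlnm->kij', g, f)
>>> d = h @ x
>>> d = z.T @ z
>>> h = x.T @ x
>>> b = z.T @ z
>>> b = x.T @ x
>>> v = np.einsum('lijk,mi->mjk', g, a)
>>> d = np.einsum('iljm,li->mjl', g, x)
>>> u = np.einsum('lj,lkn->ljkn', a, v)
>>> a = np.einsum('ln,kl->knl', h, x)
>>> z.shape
(29, 3)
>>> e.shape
(31, 31, 5, 5)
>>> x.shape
(5, 17)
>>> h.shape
(17, 17)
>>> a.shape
(5, 17, 17)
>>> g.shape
(17, 5, 29, 3)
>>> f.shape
(31, 31, 5, 17)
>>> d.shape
(3, 29, 5)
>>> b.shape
(17, 17)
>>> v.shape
(7, 29, 3)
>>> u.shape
(7, 5, 29, 3)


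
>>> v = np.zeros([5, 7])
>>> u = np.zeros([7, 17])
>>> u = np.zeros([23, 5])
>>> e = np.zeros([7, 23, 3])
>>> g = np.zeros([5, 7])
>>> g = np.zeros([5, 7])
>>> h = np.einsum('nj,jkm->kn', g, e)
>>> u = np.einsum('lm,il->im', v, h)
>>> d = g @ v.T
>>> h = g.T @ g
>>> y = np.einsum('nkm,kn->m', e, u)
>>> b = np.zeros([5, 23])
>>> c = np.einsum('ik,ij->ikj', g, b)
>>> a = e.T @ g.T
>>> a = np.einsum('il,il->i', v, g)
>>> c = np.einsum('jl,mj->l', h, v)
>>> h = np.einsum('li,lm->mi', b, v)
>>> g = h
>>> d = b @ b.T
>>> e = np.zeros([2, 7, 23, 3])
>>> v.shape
(5, 7)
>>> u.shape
(23, 7)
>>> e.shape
(2, 7, 23, 3)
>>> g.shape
(7, 23)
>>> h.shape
(7, 23)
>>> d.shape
(5, 5)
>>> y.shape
(3,)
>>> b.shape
(5, 23)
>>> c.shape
(7,)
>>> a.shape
(5,)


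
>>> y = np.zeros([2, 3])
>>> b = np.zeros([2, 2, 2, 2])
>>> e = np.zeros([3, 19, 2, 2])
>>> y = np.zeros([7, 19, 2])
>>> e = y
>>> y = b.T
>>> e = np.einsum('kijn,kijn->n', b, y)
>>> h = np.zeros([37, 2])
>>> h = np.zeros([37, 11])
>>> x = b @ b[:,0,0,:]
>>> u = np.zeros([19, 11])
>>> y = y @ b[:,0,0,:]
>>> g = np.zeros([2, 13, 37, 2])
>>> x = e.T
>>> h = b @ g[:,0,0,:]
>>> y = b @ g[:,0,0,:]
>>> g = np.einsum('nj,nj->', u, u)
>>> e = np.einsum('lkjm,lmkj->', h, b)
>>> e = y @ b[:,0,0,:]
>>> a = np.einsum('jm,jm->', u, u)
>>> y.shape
(2, 2, 2, 2)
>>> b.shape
(2, 2, 2, 2)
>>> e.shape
(2, 2, 2, 2)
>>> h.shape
(2, 2, 2, 2)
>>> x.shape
(2,)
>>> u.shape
(19, 11)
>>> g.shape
()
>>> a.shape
()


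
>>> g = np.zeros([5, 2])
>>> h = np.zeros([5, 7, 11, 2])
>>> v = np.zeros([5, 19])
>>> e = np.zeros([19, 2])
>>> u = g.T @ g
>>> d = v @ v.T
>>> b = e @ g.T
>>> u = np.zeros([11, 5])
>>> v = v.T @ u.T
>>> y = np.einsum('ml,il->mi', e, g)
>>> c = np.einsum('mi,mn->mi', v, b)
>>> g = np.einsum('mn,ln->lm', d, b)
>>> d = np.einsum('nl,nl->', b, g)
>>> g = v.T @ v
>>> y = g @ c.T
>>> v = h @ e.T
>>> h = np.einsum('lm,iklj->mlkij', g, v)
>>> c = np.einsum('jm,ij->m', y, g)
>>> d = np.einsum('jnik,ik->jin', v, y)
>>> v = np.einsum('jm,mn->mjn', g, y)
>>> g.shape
(11, 11)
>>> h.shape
(11, 11, 7, 5, 19)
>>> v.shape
(11, 11, 19)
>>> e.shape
(19, 2)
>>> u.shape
(11, 5)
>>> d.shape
(5, 11, 7)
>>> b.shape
(19, 5)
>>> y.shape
(11, 19)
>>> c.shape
(19,)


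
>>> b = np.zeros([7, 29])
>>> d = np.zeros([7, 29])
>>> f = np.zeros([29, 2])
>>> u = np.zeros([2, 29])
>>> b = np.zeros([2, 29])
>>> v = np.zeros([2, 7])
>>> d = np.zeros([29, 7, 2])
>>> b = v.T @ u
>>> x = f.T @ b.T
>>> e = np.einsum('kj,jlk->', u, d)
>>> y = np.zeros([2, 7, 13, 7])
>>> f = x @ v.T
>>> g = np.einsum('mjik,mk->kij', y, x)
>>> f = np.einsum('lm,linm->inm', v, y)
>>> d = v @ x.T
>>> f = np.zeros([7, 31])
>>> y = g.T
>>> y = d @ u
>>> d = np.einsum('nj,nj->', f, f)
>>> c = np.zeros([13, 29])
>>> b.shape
(7, 29)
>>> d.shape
()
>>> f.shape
(7, 31)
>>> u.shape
(2, 29)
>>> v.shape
(2, 7)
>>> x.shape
(2, 7)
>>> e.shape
()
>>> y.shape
(2, 29)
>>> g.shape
(7, 13, 7)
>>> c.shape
(13, 29)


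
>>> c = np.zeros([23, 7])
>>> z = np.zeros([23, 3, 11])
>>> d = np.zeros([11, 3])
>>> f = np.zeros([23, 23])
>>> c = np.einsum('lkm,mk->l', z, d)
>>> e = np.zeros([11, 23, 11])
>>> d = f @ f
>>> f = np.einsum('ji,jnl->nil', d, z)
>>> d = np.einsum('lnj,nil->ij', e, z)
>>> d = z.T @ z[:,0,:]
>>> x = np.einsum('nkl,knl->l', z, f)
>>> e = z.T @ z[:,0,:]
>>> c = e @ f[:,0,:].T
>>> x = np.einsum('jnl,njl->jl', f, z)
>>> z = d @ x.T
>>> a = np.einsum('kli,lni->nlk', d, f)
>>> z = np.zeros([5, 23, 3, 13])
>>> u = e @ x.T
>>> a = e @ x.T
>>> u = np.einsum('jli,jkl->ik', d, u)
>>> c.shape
(11, 3, 3)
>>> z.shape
(5, 23, 3, 13)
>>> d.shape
(11, 3, 11)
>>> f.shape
(3, 23, 11)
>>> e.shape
(11, 3, 11)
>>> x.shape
(3, 11)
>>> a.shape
(11, 3, 3)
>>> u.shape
(11, 3)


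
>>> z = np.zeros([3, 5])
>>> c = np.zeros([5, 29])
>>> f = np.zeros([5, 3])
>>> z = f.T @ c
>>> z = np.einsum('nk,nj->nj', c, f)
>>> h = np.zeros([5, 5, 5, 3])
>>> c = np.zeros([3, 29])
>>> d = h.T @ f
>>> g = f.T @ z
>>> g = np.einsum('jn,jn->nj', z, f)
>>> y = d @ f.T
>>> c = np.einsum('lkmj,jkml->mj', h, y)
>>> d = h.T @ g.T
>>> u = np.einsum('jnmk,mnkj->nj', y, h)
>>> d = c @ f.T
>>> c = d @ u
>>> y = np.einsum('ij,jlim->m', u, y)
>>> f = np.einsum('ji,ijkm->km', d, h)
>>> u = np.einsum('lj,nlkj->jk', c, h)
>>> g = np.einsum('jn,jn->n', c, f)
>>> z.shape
(5, 3)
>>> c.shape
(5, 3)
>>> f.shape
(5, 3)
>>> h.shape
(5, 5, 5, 3)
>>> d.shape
(5, 5)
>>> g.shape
(3,)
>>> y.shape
(5,)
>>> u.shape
(3, 5)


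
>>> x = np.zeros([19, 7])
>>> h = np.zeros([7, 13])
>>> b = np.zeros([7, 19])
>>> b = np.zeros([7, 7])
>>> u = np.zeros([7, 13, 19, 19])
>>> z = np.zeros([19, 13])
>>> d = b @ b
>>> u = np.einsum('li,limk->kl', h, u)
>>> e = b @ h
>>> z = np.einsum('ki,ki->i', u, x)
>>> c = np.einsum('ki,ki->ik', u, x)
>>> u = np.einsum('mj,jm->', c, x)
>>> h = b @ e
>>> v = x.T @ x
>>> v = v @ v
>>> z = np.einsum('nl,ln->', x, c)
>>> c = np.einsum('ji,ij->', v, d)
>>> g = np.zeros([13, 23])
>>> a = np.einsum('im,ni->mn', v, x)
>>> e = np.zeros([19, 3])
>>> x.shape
(19, 7)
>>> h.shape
(7, 13)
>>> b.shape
(7, 7)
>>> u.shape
()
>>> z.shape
()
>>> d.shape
(7, 7)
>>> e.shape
(19, 3)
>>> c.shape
()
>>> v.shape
(7, 7)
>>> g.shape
(13, 23)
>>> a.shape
(7, 19)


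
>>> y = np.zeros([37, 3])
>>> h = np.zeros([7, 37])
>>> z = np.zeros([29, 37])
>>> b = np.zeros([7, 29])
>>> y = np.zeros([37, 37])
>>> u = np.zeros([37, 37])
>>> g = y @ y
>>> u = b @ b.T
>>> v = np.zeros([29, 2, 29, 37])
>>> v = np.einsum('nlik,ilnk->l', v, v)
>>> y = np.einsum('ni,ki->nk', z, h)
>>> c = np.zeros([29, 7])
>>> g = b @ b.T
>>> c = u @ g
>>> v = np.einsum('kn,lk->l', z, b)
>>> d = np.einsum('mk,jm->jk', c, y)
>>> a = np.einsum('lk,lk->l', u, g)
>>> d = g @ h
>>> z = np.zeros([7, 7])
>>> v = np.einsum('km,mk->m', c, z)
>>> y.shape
(29, 7)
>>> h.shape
(7, 37)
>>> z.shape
(7, 7)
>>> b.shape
(7, 29)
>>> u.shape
(7, 7)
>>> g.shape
(7, 7)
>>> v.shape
(7,)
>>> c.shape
(7, 7)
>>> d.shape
(7, 37)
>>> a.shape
(7,)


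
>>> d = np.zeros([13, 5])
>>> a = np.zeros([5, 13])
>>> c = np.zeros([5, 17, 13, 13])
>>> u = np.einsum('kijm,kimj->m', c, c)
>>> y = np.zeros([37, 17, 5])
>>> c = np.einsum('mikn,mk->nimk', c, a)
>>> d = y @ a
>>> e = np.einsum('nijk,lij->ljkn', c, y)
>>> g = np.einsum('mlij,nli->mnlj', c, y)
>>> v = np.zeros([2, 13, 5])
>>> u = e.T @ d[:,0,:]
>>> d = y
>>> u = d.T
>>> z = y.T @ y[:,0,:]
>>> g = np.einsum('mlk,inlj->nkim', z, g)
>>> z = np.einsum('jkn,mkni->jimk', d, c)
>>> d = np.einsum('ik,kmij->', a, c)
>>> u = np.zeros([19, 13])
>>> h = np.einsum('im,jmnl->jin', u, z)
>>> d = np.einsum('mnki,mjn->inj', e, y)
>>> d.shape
(13, 5, 17)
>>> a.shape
(5, 13)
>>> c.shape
(13, 17, 5, 13)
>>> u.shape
(19, 13)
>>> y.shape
(37, 17, 5)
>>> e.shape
(37, 5, 13, 13)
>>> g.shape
(37, 5, 13, 5)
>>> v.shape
(2, 13, 5)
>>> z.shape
(37, 13, 13, 17)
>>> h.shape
(37, 19, 13)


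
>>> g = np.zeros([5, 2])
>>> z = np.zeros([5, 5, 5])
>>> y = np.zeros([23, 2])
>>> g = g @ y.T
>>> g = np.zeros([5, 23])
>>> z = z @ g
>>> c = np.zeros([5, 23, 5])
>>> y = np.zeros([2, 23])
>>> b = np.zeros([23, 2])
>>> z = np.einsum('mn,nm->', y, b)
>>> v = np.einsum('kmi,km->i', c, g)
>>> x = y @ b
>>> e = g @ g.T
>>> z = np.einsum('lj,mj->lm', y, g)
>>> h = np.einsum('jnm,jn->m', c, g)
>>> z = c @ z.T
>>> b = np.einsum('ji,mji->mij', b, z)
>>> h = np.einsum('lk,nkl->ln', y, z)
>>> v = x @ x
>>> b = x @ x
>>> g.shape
(5, 23)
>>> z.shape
(5, 23, 2)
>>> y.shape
(2, 23)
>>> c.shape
(5, 23, 5)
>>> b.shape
(2, 2)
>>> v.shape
(2, 2)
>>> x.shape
(2, 2)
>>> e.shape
(5, 5)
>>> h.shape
(2, 5)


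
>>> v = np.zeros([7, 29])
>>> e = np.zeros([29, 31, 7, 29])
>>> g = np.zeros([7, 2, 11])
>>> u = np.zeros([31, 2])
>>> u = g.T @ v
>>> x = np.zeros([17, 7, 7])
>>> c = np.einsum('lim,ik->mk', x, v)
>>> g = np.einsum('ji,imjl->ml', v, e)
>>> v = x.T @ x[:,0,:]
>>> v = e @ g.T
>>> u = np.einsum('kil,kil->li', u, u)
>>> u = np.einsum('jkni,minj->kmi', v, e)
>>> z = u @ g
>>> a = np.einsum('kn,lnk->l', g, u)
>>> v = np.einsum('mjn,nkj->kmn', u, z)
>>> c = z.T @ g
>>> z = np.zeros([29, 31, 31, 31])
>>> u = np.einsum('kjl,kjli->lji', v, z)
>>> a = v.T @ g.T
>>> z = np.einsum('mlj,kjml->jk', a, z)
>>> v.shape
(29, 31, 31)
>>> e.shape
(29, 31, 7, 29)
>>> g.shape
(31, 29)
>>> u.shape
(31, 31, 31)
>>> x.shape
(17, 7, 7)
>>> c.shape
(29, 29, 29)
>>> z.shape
(31, 29)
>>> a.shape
(31, 31, 31)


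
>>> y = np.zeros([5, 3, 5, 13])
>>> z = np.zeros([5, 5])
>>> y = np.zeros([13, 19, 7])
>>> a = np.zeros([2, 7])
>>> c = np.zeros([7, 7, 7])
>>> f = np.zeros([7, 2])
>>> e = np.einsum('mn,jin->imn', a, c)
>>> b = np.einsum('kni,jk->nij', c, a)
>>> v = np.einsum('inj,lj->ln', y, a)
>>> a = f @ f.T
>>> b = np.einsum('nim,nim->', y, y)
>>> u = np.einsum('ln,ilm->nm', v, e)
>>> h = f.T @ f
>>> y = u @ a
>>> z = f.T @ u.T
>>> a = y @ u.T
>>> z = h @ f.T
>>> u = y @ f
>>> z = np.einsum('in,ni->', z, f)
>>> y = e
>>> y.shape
(7, 2, 7)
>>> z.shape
()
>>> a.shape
(19, 19)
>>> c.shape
(7, 7, 7)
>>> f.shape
(7, 2)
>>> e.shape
(7, 2, 7)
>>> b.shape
()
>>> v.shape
(2, 19)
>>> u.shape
(19, 2)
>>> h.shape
(2, 2)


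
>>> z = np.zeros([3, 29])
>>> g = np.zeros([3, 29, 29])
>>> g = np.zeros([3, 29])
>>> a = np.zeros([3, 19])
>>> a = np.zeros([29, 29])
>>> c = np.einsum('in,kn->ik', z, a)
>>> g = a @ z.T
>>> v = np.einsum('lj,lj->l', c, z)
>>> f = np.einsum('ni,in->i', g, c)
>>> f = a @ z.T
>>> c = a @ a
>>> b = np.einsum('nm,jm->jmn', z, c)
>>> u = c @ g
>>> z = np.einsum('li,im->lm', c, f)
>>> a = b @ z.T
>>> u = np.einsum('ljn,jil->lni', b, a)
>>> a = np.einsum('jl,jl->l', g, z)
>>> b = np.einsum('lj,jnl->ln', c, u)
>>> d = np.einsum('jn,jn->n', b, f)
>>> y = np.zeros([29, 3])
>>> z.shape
(29, 3)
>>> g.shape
(29, 3)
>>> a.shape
(3,)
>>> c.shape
(29, 29)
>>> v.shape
(3,)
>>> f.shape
(29, 3)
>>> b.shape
(29, 3)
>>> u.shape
(29, 3, 29)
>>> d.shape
(3,)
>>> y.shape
(29, 3)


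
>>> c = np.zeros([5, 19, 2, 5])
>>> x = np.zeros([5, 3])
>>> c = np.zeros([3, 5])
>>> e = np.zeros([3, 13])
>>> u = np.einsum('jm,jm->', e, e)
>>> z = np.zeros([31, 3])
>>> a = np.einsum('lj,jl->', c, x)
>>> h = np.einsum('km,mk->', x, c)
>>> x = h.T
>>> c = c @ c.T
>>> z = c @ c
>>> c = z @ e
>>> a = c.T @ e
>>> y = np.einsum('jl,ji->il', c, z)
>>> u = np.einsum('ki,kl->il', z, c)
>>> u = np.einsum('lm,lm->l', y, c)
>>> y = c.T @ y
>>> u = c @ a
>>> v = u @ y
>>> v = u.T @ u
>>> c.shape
(3, 13)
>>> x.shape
()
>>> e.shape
(3, 13)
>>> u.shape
(3, 13)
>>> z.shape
(3, 3)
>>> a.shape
(13, 13)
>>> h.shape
()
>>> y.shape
(13, 13)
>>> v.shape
(13, 13)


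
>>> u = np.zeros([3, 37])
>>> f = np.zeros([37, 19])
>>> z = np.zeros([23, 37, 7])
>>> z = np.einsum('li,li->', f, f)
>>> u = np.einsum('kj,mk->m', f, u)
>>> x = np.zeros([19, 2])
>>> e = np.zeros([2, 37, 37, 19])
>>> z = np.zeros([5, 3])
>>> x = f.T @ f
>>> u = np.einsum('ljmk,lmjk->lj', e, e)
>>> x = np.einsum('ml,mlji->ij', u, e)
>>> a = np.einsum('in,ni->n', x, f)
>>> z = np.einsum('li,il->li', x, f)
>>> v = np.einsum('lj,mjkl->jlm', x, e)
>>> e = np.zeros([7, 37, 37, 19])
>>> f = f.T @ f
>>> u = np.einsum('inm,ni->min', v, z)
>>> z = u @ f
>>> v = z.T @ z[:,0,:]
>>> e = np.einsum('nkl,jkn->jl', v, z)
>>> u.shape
(2, 37, 19)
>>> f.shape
(19, 19)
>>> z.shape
(2, 37, 19)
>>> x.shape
(19, 37)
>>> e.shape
(2, 19)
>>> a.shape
(37,)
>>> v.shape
(19, 37, 19)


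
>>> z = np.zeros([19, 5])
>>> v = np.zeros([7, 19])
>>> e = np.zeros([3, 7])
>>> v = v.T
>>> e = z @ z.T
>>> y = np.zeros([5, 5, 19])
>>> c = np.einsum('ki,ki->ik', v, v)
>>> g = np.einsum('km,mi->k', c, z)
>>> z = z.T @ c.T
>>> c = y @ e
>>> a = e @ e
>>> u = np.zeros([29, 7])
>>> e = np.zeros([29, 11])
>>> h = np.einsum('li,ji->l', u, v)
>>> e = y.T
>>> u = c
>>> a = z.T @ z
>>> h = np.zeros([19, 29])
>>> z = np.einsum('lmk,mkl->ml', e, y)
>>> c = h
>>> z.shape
(5, 19)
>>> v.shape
(19, 7)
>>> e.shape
(19, 5, 5)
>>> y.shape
(5, 5, 19)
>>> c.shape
(19, 29)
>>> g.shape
(7,)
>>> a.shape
(7, 7)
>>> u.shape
(5, 5, 19)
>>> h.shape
(19, 29)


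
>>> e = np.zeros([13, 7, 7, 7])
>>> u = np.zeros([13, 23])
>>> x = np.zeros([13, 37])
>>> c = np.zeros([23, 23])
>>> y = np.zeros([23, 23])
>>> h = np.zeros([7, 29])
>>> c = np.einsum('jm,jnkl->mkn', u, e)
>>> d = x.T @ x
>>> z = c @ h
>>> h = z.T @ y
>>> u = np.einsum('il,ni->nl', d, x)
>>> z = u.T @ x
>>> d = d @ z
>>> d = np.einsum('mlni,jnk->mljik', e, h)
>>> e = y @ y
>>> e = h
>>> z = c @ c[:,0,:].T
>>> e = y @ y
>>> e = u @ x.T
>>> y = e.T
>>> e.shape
(13, 13)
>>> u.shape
(13, 37)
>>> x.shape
(13, 37)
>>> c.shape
(23, 7, 7)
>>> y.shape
(13, 13)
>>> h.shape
(29, 7, 23)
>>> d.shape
(13, 7, 29, 7, 23)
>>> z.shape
(23, 7, 23)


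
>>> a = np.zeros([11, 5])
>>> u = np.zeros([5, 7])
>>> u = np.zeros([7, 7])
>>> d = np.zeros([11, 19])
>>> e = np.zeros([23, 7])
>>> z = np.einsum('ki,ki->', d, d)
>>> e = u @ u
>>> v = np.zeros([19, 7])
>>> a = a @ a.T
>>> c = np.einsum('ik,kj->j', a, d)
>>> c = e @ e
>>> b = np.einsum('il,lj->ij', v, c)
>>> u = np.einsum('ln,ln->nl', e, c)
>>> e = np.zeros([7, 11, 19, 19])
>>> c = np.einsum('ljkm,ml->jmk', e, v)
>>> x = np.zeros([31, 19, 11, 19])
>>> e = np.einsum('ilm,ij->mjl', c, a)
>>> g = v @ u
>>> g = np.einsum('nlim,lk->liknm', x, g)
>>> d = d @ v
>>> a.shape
(11, 11)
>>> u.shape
(7, 7)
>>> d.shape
(11, 7)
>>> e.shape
(19, 11, 19)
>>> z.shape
()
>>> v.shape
(19, 7)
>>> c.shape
(11, 19, 19)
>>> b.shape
(19, 7)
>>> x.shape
(31, 19, 11, 19)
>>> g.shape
(19, 11, 7, 31, 19)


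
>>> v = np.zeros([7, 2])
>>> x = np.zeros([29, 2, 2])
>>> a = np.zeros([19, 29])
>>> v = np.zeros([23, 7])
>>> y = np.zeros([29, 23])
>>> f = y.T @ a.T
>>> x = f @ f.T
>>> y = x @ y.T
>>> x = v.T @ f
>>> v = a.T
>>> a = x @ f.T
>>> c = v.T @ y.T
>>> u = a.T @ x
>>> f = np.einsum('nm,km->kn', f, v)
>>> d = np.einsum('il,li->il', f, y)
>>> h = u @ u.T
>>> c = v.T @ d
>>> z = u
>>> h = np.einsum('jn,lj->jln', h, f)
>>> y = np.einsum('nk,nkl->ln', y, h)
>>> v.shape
(29, 19)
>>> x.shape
(7, 19)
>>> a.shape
(7, 23)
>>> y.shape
(23, 23)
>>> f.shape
(29, 23)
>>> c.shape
(19, 23)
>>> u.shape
(23, 19)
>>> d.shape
(29, 23)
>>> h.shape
(23, 29, 23)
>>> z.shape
(23, 19)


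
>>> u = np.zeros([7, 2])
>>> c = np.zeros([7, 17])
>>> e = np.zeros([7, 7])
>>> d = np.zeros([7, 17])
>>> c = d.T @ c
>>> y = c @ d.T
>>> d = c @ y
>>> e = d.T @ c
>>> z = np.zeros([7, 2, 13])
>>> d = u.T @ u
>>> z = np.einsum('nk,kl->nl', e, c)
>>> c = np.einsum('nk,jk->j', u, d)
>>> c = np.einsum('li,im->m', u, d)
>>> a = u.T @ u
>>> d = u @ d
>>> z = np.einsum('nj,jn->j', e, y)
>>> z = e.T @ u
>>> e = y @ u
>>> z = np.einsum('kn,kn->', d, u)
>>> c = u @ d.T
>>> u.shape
(7, 2)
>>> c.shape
(7, 7)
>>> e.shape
(17, 2)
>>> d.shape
(7, 2)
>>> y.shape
(17, 7)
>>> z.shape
()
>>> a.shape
(2, 2)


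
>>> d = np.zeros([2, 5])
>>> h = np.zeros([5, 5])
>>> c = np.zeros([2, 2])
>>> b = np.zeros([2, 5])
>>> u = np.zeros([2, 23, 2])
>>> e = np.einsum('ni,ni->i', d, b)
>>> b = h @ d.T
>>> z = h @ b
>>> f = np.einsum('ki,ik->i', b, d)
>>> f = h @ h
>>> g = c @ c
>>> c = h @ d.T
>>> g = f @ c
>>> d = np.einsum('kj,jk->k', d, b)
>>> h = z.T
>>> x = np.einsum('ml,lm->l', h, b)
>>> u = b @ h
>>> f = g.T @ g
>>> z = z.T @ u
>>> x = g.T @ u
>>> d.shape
(2,)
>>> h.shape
(2, 5)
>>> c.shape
(5, 2)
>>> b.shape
(5, 2)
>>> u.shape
(5, 5)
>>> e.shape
(5,)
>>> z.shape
(2, 5)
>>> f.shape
(2, 2)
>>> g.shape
(5, 2)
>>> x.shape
(2, 5)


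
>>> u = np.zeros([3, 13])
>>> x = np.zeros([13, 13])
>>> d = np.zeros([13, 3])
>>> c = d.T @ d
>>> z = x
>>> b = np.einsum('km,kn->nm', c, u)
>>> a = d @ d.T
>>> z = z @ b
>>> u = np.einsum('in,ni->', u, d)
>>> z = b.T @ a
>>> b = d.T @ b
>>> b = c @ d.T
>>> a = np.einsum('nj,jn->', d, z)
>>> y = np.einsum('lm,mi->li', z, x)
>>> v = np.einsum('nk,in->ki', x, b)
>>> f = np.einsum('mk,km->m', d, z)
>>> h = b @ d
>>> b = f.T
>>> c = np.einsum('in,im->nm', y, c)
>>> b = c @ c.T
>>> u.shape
()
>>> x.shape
(13, 13)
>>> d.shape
(13, 3)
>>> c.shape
(13, 3)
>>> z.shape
(3, 13)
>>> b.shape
(13, 13)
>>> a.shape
()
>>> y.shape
(3, 13)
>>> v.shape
(13, 3)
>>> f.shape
(13,)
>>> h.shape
(3, 3)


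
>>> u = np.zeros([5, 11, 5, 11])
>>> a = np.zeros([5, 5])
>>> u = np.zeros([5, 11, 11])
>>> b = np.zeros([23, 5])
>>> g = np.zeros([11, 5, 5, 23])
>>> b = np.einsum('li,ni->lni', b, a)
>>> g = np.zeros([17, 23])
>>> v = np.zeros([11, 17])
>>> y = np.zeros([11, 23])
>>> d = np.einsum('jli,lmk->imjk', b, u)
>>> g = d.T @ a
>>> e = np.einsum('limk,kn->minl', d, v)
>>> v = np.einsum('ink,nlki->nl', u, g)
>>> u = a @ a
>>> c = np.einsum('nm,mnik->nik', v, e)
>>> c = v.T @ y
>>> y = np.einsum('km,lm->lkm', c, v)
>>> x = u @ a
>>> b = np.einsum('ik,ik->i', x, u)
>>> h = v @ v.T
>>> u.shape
(5, 5)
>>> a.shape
(5, 5)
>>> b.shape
(5,)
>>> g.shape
(11, 23, 11, 5)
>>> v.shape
(11, 23)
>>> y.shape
(11, 23, 23)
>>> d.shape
(5, 11, 23, 11)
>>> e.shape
(23, 11, 17, 5)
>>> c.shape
(23, 23)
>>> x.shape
(5, 5)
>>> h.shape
(11, 11)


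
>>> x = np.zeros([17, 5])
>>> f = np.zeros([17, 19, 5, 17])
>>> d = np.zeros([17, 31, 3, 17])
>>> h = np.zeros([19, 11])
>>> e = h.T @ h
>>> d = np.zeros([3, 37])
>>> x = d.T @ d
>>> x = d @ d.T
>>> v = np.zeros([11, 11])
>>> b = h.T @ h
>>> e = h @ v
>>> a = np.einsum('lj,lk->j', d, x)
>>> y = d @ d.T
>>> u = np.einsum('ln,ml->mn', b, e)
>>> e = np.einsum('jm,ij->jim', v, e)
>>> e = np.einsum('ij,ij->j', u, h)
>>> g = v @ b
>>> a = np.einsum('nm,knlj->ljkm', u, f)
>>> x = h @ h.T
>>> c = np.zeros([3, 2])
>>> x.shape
(19, 19)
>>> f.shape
(17, 19, 5, 17)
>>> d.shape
(3, 37)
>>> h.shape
(19, 11)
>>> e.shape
(11,)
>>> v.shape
(11, 11)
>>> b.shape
(11, 11)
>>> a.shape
(5, 17, 17, 11)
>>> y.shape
(3, 3)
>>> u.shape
(19, 11)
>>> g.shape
(11, 11)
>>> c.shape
(3, 2)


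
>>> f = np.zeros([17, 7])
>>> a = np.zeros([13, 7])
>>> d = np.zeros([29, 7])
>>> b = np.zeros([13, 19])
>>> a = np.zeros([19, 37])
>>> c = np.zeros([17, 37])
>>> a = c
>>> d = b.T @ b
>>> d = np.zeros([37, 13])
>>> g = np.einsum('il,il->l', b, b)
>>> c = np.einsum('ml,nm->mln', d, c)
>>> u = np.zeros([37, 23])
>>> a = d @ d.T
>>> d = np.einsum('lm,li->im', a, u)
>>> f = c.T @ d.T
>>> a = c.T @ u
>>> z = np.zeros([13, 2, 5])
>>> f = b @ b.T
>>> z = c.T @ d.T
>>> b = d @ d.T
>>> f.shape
(13, 13)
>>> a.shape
(17, 13, 23)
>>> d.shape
(23, 37)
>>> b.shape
(23, 23)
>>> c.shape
(37, 13, 17)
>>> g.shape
(19,)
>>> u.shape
(37, 23)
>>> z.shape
(17, 13, 23)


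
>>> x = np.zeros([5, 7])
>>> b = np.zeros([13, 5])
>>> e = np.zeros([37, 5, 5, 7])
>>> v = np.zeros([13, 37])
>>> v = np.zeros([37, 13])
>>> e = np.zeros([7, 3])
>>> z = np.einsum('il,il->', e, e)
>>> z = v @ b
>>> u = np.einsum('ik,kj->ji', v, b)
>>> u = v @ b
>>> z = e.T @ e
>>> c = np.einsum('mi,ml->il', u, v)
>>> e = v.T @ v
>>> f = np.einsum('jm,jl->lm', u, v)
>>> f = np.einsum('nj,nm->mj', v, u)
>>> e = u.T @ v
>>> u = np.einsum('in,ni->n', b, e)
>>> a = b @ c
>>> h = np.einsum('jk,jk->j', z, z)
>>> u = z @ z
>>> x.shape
(5, 7)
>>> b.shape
(13, 5)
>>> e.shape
(5, 13)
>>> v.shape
(37, 13)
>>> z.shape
(3, 3)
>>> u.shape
(3, 3)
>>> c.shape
(5, 13)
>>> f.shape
(5, 13)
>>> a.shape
(13, 13)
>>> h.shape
(3,)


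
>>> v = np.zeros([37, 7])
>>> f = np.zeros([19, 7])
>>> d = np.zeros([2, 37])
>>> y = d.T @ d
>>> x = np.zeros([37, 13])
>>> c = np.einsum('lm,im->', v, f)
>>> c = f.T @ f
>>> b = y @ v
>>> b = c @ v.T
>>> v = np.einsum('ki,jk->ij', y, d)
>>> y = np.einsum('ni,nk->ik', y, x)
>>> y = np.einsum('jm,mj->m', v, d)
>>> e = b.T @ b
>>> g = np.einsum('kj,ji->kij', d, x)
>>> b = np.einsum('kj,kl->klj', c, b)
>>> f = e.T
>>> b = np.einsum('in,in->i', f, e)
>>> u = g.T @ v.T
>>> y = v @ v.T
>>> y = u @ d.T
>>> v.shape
(37, 2)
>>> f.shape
(37, 37)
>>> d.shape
(2, 37)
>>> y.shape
(37, 13, 2)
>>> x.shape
(37, 13)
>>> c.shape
(7, 7)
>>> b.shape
(37,)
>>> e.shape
(37, 37)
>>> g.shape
(2, 13, 37)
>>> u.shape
(37, 13, 37)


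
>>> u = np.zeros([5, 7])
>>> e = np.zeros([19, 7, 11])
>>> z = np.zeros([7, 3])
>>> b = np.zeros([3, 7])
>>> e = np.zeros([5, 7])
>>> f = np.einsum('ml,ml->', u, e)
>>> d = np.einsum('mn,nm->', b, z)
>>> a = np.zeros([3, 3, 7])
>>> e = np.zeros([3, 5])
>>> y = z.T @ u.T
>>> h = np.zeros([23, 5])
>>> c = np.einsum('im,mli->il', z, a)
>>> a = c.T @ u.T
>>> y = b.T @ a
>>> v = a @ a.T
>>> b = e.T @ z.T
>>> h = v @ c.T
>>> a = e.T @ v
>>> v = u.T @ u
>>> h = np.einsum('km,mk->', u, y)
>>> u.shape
(5, 7)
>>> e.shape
(3, 5)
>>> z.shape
(7, 3)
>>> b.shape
(5, 7)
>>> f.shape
()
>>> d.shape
()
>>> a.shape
(5, 3)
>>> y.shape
(7, 5)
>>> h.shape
()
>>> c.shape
(7, 3)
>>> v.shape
(7, 7)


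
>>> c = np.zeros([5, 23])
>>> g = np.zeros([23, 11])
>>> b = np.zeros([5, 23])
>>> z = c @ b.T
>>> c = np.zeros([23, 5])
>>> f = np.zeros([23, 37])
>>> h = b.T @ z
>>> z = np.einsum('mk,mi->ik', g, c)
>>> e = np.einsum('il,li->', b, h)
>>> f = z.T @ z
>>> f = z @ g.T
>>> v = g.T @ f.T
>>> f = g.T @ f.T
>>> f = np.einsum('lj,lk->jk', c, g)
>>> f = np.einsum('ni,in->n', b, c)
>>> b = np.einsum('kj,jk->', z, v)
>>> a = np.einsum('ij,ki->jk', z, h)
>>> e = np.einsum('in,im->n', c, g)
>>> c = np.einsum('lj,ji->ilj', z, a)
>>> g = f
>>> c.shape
(23, 5, 11)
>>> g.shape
(5,)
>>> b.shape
()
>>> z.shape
(5, 11)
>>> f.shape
(5,)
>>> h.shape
(23, 5)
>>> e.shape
(5,)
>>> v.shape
(11, 5)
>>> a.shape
(11, 23)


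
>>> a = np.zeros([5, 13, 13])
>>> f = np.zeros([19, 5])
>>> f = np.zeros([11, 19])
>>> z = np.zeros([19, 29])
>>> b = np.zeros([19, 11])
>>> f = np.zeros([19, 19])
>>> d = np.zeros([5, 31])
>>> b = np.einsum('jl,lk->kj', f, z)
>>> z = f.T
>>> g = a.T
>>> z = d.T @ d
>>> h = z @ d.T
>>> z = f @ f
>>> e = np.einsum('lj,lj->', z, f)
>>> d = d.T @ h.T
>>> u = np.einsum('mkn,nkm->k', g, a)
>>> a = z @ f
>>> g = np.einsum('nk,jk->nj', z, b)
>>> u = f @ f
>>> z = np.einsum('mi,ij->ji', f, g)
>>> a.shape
(19, 19)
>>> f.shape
(19, 19)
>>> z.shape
(29, 19)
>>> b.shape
(29, 19)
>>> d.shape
(31, 31)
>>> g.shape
(19, 29)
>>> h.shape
(31, 5)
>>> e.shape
()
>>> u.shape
(19, 19)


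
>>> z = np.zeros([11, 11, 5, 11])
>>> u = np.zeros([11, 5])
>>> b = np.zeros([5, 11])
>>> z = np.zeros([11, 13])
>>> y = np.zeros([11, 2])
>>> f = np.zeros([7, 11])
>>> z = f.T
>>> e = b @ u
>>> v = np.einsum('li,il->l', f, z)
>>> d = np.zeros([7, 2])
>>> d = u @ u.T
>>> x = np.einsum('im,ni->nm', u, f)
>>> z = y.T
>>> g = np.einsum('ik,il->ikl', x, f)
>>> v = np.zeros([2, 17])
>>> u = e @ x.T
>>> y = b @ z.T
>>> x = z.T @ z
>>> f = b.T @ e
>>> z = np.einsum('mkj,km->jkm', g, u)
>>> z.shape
(11, 5, 7)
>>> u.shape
(5, 7)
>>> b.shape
(5, 11)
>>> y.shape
(5, 2)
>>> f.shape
(11, 5)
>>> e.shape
(5, 5)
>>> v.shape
(2, 17)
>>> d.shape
(11, 11)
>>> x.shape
(11, 11)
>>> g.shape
(7, 5, 11)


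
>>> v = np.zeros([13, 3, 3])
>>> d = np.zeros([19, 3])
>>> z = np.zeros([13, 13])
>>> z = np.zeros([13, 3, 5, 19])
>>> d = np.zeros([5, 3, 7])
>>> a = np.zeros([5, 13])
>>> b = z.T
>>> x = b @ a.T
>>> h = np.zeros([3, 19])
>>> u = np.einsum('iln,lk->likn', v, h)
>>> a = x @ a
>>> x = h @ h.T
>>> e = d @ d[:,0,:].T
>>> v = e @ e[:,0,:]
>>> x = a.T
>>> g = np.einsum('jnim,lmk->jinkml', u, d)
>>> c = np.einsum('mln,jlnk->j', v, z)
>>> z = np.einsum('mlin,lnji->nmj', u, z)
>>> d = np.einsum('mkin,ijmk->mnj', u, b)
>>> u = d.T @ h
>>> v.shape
(5, 3, 5)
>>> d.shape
(3, 3, 5)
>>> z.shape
(3, 3, 5)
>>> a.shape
(19, 5, 3, 13)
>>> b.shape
(19, 5, 3, 13)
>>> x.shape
(13, 3, 5, 19)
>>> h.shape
(3, 19)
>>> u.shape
(5, 3, 19)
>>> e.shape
(5, 3, 5)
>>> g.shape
(3, 19, 13, 7, 3, 5)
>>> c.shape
(13,)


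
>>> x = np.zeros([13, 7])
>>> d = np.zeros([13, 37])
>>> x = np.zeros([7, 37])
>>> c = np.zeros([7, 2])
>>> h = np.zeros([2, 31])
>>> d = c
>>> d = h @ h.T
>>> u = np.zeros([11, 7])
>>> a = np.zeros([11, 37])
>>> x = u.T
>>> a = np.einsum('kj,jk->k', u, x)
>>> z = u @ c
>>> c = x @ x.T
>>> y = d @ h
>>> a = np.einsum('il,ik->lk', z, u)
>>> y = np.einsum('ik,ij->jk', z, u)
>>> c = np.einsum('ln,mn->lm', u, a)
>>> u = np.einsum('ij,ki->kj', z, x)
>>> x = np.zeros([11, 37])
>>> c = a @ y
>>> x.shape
(11, 37)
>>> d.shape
(2, 2)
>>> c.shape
(2, 2)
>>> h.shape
(2, 31)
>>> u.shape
(7, 2)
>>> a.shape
(2, 7)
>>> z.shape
(11, 2)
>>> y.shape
(7, 2)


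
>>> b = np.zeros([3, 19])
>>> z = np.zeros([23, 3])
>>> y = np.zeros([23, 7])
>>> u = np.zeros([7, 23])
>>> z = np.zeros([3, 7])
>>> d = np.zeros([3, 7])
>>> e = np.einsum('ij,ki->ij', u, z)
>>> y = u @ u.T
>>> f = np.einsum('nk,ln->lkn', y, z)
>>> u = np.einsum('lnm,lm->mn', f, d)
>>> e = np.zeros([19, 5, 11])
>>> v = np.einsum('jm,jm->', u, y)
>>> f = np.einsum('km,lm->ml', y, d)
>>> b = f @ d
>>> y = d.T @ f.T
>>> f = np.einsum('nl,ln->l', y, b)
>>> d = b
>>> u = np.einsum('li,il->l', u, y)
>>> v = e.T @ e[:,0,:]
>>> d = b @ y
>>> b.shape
(7, 7)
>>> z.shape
(3, 7)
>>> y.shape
(7, 7)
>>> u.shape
(7,)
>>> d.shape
(7, 7)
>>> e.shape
(19, 5, 11)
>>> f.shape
(7,)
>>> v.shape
(11, 5, 11)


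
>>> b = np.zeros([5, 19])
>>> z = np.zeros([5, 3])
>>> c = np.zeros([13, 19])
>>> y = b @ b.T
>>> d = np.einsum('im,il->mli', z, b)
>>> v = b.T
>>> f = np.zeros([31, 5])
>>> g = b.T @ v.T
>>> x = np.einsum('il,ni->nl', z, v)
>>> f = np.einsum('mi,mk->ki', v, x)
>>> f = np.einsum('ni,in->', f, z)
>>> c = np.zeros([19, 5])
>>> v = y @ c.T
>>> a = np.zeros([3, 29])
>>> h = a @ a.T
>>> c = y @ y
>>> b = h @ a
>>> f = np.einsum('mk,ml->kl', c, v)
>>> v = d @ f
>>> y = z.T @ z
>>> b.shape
(3, 29)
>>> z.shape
(5, 3)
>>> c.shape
(5, 5)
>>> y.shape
(3, 3)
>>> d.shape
(3, 19, 5)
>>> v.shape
(3, 19, 19)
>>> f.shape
(5, 19)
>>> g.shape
(19, 19)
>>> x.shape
(19, 3)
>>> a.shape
(3, 29)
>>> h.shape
(3, 3)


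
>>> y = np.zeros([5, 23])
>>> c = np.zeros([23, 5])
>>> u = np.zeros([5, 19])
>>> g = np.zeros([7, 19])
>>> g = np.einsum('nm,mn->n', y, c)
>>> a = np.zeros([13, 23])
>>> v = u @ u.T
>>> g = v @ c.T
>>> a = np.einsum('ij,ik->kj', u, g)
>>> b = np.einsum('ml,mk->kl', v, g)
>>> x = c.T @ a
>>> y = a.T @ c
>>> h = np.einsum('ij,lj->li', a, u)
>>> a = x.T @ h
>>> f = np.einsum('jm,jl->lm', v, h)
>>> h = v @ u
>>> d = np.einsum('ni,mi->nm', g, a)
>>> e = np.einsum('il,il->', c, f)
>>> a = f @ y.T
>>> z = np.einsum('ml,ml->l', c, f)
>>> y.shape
(19, 5)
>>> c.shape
(23, 5)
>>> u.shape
(5, 19)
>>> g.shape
(5, 23)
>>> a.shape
(23, 19)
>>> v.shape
(5, 5)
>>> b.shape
(23, 5)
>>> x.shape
(5, 19)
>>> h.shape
(5, 19)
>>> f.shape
(23, 5)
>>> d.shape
(5, 19)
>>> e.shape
()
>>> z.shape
(5,)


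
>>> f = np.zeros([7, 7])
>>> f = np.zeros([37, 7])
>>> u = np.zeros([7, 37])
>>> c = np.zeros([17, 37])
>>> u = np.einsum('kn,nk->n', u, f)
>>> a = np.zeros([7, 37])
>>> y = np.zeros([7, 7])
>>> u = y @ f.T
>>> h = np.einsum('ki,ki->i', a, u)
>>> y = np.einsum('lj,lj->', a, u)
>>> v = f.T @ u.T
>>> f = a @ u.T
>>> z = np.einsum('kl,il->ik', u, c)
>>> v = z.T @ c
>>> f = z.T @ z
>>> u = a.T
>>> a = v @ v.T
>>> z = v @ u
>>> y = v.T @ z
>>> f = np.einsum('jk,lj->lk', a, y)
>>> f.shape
(37, 7)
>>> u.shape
(37, 7)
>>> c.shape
(17, 37)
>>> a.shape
(7, 7)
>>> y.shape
(37, 7)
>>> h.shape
(37,)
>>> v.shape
(7, 37)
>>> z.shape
(7, 7)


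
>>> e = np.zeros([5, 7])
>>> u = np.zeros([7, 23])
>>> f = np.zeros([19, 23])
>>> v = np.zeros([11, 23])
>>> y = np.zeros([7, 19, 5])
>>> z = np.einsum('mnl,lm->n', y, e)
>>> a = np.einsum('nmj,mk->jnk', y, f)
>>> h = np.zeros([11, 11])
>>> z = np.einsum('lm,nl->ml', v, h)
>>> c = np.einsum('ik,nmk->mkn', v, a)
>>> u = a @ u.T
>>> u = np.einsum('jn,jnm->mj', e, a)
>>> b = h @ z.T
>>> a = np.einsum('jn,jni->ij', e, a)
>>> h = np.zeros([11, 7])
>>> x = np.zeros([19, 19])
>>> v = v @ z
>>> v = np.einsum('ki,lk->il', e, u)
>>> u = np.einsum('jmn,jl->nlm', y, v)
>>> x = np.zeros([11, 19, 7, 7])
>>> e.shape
(5, 7)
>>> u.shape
(5, 23, 19)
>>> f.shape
(19, 23)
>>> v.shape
(7, 23)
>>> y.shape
(7, 19, 5)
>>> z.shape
(23, 11)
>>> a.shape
(23, 5)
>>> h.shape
(11, 7)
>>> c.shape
(7, 23, 5)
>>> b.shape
(11, 23)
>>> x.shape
(11, 19, 7, 7)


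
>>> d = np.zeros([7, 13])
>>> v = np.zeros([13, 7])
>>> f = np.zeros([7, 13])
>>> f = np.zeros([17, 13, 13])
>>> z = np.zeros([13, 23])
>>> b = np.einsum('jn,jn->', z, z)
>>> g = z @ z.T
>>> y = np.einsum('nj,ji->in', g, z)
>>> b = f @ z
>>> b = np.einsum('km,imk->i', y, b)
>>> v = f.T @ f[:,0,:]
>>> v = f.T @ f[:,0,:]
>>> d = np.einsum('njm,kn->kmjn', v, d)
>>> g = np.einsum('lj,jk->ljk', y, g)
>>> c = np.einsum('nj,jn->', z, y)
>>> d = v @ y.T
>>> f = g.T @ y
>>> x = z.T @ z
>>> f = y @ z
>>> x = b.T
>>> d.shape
(13, 13, 23)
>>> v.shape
(13, 13, 13)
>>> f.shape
(23, 23)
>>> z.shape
(13, 23)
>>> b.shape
(17,)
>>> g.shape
(23, 13, 13)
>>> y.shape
(23, 13)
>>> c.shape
()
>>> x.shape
(17,)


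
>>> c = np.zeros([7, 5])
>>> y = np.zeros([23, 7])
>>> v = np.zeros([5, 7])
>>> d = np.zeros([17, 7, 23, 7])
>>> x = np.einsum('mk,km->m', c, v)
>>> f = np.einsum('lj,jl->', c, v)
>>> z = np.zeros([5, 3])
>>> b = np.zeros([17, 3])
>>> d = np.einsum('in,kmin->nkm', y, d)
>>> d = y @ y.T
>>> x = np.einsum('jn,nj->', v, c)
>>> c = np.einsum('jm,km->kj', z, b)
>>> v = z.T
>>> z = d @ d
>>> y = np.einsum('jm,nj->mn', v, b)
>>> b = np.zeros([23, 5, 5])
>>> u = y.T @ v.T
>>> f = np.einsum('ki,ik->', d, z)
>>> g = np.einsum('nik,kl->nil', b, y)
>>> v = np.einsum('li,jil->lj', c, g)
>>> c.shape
(17, 5)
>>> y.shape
(5, 17)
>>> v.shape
(17, 23)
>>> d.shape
(23, 23)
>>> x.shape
()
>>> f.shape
()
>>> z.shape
(23, 23)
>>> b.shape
(23, 5, 5)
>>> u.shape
(17, 3)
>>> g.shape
(23, 5, 17)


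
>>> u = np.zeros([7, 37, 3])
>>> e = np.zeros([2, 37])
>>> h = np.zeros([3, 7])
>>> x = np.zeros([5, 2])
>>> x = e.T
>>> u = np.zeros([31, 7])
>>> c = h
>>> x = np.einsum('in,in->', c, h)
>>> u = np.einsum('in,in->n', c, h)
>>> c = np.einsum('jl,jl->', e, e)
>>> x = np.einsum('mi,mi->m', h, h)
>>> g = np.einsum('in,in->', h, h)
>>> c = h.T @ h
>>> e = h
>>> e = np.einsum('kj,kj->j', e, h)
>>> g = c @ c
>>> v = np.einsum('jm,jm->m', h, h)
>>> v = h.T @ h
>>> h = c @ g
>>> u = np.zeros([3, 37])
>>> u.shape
(3, 37)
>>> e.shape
(7,)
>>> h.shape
(7, 7)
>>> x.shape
(3,)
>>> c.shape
(7, 7)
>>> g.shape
(7, 7)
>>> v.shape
(7, 7)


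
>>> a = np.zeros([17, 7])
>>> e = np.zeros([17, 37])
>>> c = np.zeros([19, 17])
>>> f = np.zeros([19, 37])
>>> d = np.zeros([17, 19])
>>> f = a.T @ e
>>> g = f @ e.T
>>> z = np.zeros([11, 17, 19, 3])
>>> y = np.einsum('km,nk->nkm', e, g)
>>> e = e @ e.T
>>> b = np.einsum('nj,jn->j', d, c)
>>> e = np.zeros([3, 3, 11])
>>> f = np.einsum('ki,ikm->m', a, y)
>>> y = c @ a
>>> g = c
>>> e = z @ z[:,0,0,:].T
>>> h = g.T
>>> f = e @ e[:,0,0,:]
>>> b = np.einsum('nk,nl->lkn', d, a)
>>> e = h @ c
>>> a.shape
(17, 7)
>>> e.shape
(17, 17)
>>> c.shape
(19, 17)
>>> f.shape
(11, 17, 19, 11)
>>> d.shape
(17, 19)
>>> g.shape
(19, 17)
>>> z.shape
(11, 17, 19, 3)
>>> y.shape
(19, 7)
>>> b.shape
(7, 19, 17)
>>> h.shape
(17, 19)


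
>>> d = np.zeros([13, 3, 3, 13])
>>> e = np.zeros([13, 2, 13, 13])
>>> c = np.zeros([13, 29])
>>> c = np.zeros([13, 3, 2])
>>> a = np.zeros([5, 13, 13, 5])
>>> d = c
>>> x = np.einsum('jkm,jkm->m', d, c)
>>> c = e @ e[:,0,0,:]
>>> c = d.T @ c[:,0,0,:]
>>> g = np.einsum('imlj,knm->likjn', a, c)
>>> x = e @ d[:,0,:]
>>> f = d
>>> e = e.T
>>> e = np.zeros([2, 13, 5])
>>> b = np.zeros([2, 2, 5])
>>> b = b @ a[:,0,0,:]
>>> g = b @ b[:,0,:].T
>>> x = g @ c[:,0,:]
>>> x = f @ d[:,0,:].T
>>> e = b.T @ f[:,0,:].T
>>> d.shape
(13, 3, 2)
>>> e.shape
(5, 2, 13)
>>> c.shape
(2, 3, 13)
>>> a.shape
(5, 13, 13, 5)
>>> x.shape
(13, 3, 13)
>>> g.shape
(2, 2, 2)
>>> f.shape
(13, 3, 2)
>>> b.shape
(2, 2, 5)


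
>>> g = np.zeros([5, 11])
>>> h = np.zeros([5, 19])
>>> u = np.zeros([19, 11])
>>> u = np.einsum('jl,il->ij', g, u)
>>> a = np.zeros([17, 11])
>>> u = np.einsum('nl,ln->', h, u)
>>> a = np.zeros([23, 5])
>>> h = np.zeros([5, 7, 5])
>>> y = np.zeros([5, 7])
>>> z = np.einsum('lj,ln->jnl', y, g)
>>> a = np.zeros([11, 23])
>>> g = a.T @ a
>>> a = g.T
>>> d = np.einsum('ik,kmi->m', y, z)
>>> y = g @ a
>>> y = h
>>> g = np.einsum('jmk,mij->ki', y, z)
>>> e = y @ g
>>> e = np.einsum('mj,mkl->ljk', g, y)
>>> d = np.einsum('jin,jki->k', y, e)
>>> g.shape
(5, 11)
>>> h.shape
(5, 7, 5)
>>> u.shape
()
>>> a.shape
(23, 23)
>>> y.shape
(5, 7, 5)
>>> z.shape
(7, 11, 5)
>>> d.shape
(11,)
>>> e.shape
(5, 11, 7)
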